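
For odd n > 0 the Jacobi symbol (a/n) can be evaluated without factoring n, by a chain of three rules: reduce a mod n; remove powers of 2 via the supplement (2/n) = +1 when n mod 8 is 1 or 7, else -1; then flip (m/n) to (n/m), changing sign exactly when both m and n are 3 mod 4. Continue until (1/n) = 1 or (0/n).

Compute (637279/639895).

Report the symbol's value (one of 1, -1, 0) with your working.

flip (637279/639895) -> (639895/637279): both odd, 637279 mod 4 = 3, 639895 mod 4 = 3, so the flip contributes -1; sign now -1
(639895/637279): 639895 mod 637279 = 2616, so (639895/637279) = (2616/637279)
factor out 2^3: 2616 = 2^3·327; with 637279 mod 8 = 7, (2/637279) = +1; sign now -1; continue with (327/637279)
flip (327/637279) -> (637279/327): both odd, 327 mod 4 = 3, 637279 mod 4 = 3, so the flip contributes -1; sign now +1
(637279/327): 637279 mod 327 = 283, so (637279/327) = (283/327)
flip (283/327) -> (327/283): both odd, 283 mod 4 = 3, 327 mod 4 = 3, so the flip contributes -1; sign now -1
(327/283): 327 mod 283 = 44, so (327/283) = (44/283)
factor out 2^2: 44 = 2^2·11; with 283 mod 8 = 3, (2/283) = -1; sign now -1; continue with (11/283)
flip (11/283) -> (283/11): both odd, 11 mod 4 = 3, 283 mod 4 = 3, so the flip contributes -1; sign now +1
(283/11): 283 mod 11 = 8, so (283/11) = (8/11)
factor out 2^3: 8 = 2^3·1; with 11 mod 8 = 3, (2/11) = -1; sign now -1; continue with (1/11)
reached (1/11) = 1, so the symbol is -1

-1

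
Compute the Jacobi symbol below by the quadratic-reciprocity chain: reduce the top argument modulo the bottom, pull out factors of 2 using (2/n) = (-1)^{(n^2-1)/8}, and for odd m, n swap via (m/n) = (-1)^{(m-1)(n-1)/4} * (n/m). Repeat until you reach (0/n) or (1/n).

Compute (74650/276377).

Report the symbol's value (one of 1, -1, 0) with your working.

74650 = 2^1·37325; (2/276377) = +1 since 276377 mod 8 = 1, so (74650/276377) = (+1)^1·(37325/276377); sign now +1
reciprocity: (37325/276377) = +1·(276377/37325) since 37325 mod 4 = 1, 276377 mod 4 = 1; sign now +1
(276377/37325) = (15102/37325)   [reduce mod 37325]
15102 = 2^1·7551; (2/37325) = -1 since 37325 mod 8 = 5, so (15102/37325) = (-1)^1·(7551/37325); sign now -1
reciprocity: (7551/37325) = +1·(37325/7551) since 7551 mod 4 = 3, 37325 mod 4 = 1; sign now -1
(37325/7551) = (7121/7551)   [reduce mod 7551]
reciprocity: (7121/7551) = +1·(7551/7121) since 7121 mod 4 = 1, 7551 mod 4 = 3; sign now -1
(7551/7121) = (430/7121)   [reduce mod 7121]
430 = 2^1·215; (2/7121) = +1 since 7121 mod 8 = 1, so (430/7121) = (+1)^1·(215/7121); sign now -1
reciprocity: (215/7121) = +1·(7121/215) since 215 mod 4 = 3, 7121 mod 4 = 1; sign now -1
(7121/215) = (26/215)   [reduce mod 215]
26 = 2^1·13; (2/215) = +1 since 215 mod 8 = 7, so (26/215) = (+1)^1·(13/215); sign now -1
reciprocity: (13/215) = +1·(215/13) since 13 mod 4 = 1, 215 mod 4 = 3; sign now -1
(215/13) = (7/13)   [reduce mod 13]
reciprocity: (7/13) = +1·(13/7) since 7 mod 4 = 3, 13 mod 4 = 1; sign now -1
(13/7) = (6/7)   [reduce mod 7]
6 = 2^1·3; (2/7) = +1 since 7 mod 8 = 7, so (6/7) = (+1)^1·(3/7); sign now -1
reciprocity: (3/7) = -1·(7/3) since 3 mod 4 = 3, 7 mod 4 = 3; sign now +1
(7/3) = (1/3)   [reduce mod 3]
(1/3) = 1; final value = sign = +1

1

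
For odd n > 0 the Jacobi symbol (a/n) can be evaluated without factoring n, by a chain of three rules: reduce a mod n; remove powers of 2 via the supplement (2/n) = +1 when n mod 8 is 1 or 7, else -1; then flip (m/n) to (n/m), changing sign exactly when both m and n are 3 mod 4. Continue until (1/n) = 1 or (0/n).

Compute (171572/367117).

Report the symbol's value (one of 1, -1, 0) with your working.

factor out 2^2: 171572 = 2^2·42893; with 367117 mod 8 = 5, (2/367117) = -1; sign now +1; continue with (42893/367117)
flip (42893/367117) -> (367117/42893): both odd, 42893 mod 4 = 1, 367117 mod 4 = 1, so the flip contributes +1; sign now +1
(367117/42893): 367117 mod 42893 = 23973, so (367117/42893) = (23973/42893)
flip (23973/42893) -> (42893/23973): both odd, 23973 mod 4 = 1, 42893 mod 4 = 1, so the flip contributes +1; sign now +1
(42893/23973): 42893 mod 23973 = 18920, so (42893/23973) = (18920/23973)
factor out 2^3: 18920 = 2^3·2365; with 23973 mod 8 = 5, (2/23973) = -1; sign now -1; continue with (2365/23973)
flip (2365/23973) -> (23973/2365): both odd, 2365 mod 4 = 1, 23973 mod 4 = 1, so the flip contributes +1; sign now -1
(23973/2365): 23973 mod 2365 = 323, so (23973/2365) = (323/2365)
flip (323/2365) -> (2365/323): both odd, 323 mod 4 = 3, 2365 mod 4 = 1, so the flip contributes +1; sign now -1
(2365/323): 2365 mod 323 = 104, so (2365/323) = (104/323)
factor out 2^3: 104 = 2^3·13; with 323 mod 8 = 3, (2/323) = -1; sign now +1; continue with (13/323)
flip (13/323) -> (323/13): both odd, 13 mod 4 = 1, 323 mod 4 = 3, so the flip contributes +1; sign now +1
(323/13): 323 mod 13 = 11, so (323/13) = (11/13)
flip (11/13) -> (13/11): both odd, 11 mod 4 = 3, 13 mod 4 = 1, so the flip contributes +1; sign now +1
(13/11): 13 mod 11 = 2, so (13/11) = (2/11)
factor out 2^1: 2 = 2^1·1; with 11 mod 8 = 3, (2/11) = -1; sign now -1; continue with (1/11)
reached (1/11) = 1, so the symbol is -1

-1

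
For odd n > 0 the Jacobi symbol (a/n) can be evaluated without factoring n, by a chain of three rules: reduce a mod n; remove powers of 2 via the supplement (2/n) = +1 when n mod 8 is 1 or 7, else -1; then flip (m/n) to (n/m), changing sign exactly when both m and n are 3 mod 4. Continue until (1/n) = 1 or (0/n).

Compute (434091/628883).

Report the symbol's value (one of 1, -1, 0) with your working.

reciprocity: (434091/628883) = -1·(628883/434091) since 434091 mod 4 = 3, 628883 mod 4 = 3; sign now -1
(628883/434091) = (194792/434091)   [reduce mod 434091]
194792 = 2^3·24349; (2/434091) = -1 since 434091 mod 8 = 3, so (194792/434091) = (-1)^3·(24349/434091); sign now +1
reciprocity: (24349/434091) = +1·(434091/24349) since 24349 mod 4 = 1, 434091 mod 4 = 3; sign now +1
(434091/24349) = (20158/24349)   [reduce mod 24349]
20158 = 2^1·10079; (2/24349) = -1 since 24349 mod 8 = 5, so (20158/24349) = (-1)^1·(10079/24349); sign now -1
reciprocity: (10079/24349) = +1·(24349/10079) since 10079 mod 4 = 3, 24349 mod 4 = 1; sign now -1
(24349/10079) = (4191/10079)   [reduce mod 10079]
reciprocity: (4191/10079) = -1·(10079/4191) since 4191 mod 4 = 3, 10079 mod 4 = 3; sign now +1
(10079/4191) = (1697/4191)   [reduce mod 4191]
reciprocity: (1697/4191) = +1·(4191/1697) since 1697 mod 4 = 1, 4191 mod 4 = 3; sign now +1
(4191/1697) = (797/1697)   [reduce mod 1697]
reciprocity: (797/1697) = +1·(1697/797) since 797 mod 4 = 1, 1697 mod 4 = 1; sign now +1
(1697/797) = (103/797)   [reduce mod 797]
reciprocity: (103/797) = +1·(797/103) since 103 mod 4 = 3, 797 mod 4 = 1; sign now +1
(797/103) = (76/103)   [reduce mod 103]
76 = 2^2·19; (2/103) = +1 since 103 mod 8 = 7, so (76/103) = (+1)^2·(19/103); sign now +1
reciprocity: (19/103) = -1·(103/19) since 19 mod 4 = 3, 103 mod 4 = 3; sign now -1
(103/19) = (8/19)   [reduce mod 19]
8 = 2^3·1; (2/19) = -1 since 19 mod 8 = 3, so (8/19) = (-1)^3·(1/19); sign now +1
(1/19) = 1; final value = sign = +1

1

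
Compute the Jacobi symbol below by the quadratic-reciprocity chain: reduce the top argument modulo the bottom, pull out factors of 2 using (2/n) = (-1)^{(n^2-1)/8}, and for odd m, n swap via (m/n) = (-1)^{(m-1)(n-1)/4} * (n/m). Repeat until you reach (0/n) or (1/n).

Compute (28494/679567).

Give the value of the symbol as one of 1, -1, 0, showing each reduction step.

28494 = 2^1·14247; (2/679567) = +1 since 679567 mod 8 = 7, so (28494/679567) = (+1)^1·(14247/679567); sign now +1
reciprocity: (14247/679567) = -1·(679567/14247) since 14247 mod 4 = 3, 679567 mod 4 = 3; sign now -1
(679567/14247) = (9958/14247)   [reduce mod 14247]
9958 = 2^1·4979; (2/14247) = +1 since 14247 mod 8 = 7, so (9958/14247) = (+1)^1·(4979/14247); sign now -1
reciprocity: (4979/14247) = -1·(14247/4979) since 4979 mod 4 = 3, 14247 mod 4 = 3; sign now +1
(14247/4979) = (4289/4979)   [reduce mod 4979]
reciprocity: (4289/4979) = +1·(4979/4289) since 4289 mod 4 = 1, 4979 mod 4 = 3; sign now +1
(4979/4289) = (690/4289)   [reduce mod 4289]
690 = 2^1·345; (2/4289) = +1 since 4289 mod 8 = 1, so (690/4289) = (+1)^1·(345/4289); sign now +1
reciprocity: (345/4289) = +1·(4289/345) since 345 mod 4 = 1, 4289 mod 4 = 1; sign now +1
(4289/345) = (149/345)   [reduce mod 345]
reciprocity: (149/345) = +1·(345/149) since 149 mod 4 = 1, 345 mod 4 = 1; sign now +1
(345/149) = (47/149)   [reduce mod 149]
reciprocity: (47/149) = +1·(149/47) since 47 mod 4 = 3, 149 mod 4 = 1; sign now +1
(149/47) = (8/47)   [reduce mod 47]
8 = 2^3·1; (2/47) = +1 since 47 mod 8 = 7, so (8/47) = (+1)^3·(1/47); sign now +1
(1/47) = 1; final value = sign = +1

1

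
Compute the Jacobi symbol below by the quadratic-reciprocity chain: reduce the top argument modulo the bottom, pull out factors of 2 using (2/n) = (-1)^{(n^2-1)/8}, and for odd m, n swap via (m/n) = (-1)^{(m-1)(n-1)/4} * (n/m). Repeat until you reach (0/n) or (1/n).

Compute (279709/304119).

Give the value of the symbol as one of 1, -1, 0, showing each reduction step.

-1

flip (279709/304119) -> (304119/279709): both odd, 279709 mod 4 = 1, 304119 mod 4 = 3, so the flip contributes +1; sign now +1
(304119/279709): 304119 mod 279709 = 24410, so (304119/279709) = (24410/279709)
factor out 2^1: 24410 = 2^1·12205; with 279709 mod 8 = 5, (2/279709) = -1; sign now -1; continue with (12205/279709)
flip (12205/279709) -> (279709/12205): both odd, 12205 mod 4 = 1, 279709 mod 4 = 1, so the flip contributes +1; sign now -1
(279709/12205): 279709 mod 12205 = 11199, so (279709/12205) = (11199/12205)
flip (11199/12205) -> (12205/11199): both odd, 11199 mod 4 = 3, 12205 mod 4 = 1, so the flip contributes +1; sign now -1
(12205/11199): 12205 mod 11199 = 1006, so (12205/11199) = (1006/11199)
factor out 2^1: 1006 = 2^1·503; with 11199 mod 8 = 7, (2/11199) = +1; sign now -1; continue with (503/11199)
flip (503/11199) -> (11199/503): both odd, 503 mod 4 = 3, 11199 mod 4 = 3, so the flip contributes -1; sign now +1
(11199/503): 11199 mod 503 = 133, so (11199/503) = (133/503)
flip (133/503) -> (503/133): both odd, 133 mod 4 = 1, 503 mod 4 = 3, so the flip contributes +1; sign now +1
(503/133): 503 mod 133 = 104, so (503/133) = (104/133)
factor out 2^3: 104 = 2^3·13; with 133 mod 8 = 5, (2/133) = -1; sign now -1; continue with (13/133)
flip (13/133) -> (133/13): both odd, 13 mod 4 = 1, 133 mod 4 = 1, so the flip contributes +1; sign now -1
(133/13): 133 mod 13 = 3, so (133/13) = (3/13)
flip (3/13) -> (13/3): both odd, 3 mod 4 = 3, 13 mod 4 = 1, so the flip contributes +1; sign now -1
(13/3): 13 mod 3 = 1, so (13/3) = (1/3)
reached (1/3) = 1, so the symbol is -1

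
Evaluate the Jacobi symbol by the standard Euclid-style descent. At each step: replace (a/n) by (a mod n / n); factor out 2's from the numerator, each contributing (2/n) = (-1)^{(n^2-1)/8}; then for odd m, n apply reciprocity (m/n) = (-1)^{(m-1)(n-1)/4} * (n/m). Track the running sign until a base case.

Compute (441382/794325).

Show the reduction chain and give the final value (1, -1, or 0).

441382 = 2^1·220691; (2/794325) = -1 since 794325 mod 8 = 5, so (441382/794325) = (-1)^1·(220691/794325); sign now -1
reciprocity: (220691/794325) = +1·(794325/220691) since 220691 mod 4 = 3, 794325 mod 4 = 1; sign now -1
(794325/220691) = (132252/220691)   [reduce mod 220691]
132252 = 2^2·33063; (2/220691) = -1 since 220691 mod 8 = 3, so (132252/220691) = (-1)^2·(33063/220691); sign now -1
reciprocity: (33063/220691) = -1·(220691/33063) since 33063 mod 4 = 3, 220691 mod 4 = 3; sign now +1
(220691/33063) = (22313/33063)   [reduce mod 33063]
reciprocity: (22313/33063) = +1·(33063/22313) since 22313 mod 4 = 1, 33063 mod 4 = 3; sign now +1
(33063/22313) = (10750/22313)   [reduce mod 22313]
10750 = 2^1·5375; (2/22313) = +1 since 22313 mod 8 = 1, so (10750/22313) = (+1)^1·(5375/22313); sign now +1
reciprocity: (5375/22313) = +1·(22313/5375) since 5375 mod 4 = 3, 22313 mod 4 = 1; sign now +1
(22313/5375) = (813/5375)   [reduce mod 5375]
reciprocity: (813/5375) = +1·(5375/813) since 813 mod 4 = 1, 5375 mod 4 = 3; sign now +1
(5375/813) = (497/813)   [reduce mod 813]
reciprocity: (497/813) = +1·(813/497) since 497 mod 4 = 1, 813 mod 4 = 1; sign now +1
(813/497) = (316/497)   [reduce mod 497]
316 = 2^2·79; (2/497) = +1 since 497 mod 8 = 1, so (316/497) = (+1)^2·(79/497); sign now +1
reciprocity: (79/497) = +1·(497/79) since 79 mod 4 = 3, 497 mod 4 = 1; sign now +1
(497/79) = (23/79)   [reduce mod 79]
reciprocity: (23/79) = -1·(79/23) since 23 mod 4 = 3, 79 mod 4 = 3; sign now -1
(79/23) = (10/23)   [reduce mod 23]
10 = 2^1·5; (2/23) = +1 since 23 mod 8 = 7, so (10/23) = (+1)^1·(5/23); sign now -1
reciprocity: (5/23) = +1·(23/5) since 5 mod 4 = 1, 23 mod 4 = 3; sign now -1
(23/5) = (3/5)   [reduce mod 5]
reciprocity: (3/5) = +1·(5/3) since 3 mod 4 = 3, 5 mod 4 = 1; sign now -1
(5/3) = (2/3)   [reduce mod 3]
2 = 2^1·1; (2/3) = -1 since 3 mod 8 = 3, so (2/3) = (-1)^1·(1/3); sign now +1
(1/3) = 1; final value = sign = +1

1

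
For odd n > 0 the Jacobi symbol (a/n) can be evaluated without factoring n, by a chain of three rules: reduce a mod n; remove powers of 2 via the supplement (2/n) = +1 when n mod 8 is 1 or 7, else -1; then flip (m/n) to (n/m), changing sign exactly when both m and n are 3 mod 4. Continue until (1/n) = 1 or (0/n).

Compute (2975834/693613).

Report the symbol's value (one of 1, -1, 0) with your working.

(2975834/693613): 2975834 mod 693613 = 201382, so (2975834/693613) = (201382/693613)
factor out 2^1: 201382 = 2^1·100691; with 693613 mod 8 = 5, (2/693613) = -1; sign now -1; continue with (100691/693613)
flip (100691/693613) -> (693613/100691): both odd, 100691 mod 4 = 3, 693613 mod 4 = 1, so the flip contributes +1; sign now -1
(693613/100691): 693613 mod 100691 = 89467, so (693613/100691) = (89467/100691)
flip (89467/100691) -> (100691/89467): both odd, 89467 mod 4 = 3, 100691 mod 4 = 3, so the flip contributes -1; sign now +1
(100691/89467): 100691 mod 89467 = 11224, so (100691/89467) = (11224/89467)
factor out 2^3: 11224 = 2^3·1403; with 89467 mod 8 = 3, (2/89467) = -1; sign now -1; continue with (1403/89467)
flip (1403/89467) -> (89467/1403): both odd, 1403 mod 4 = 3, 89467 mod 4 = 3, so the flip contributes -1; sign now +1
(89467/1403): 89467 mod 1403 = 1078, so (89467/1403) = (1078/1403)
factor out 2^1: 1078 = 2^1·539; with 1403 mod 8 = 3, (2/1403) = -1; sign now -1; continue with (539/1403)
flip (539/1403) -> (1403/539): both odd, 539 mod 4 = 3, 1403 mod 4 = 3, so the flip contributes -1; sign now +1
(1403/539): 1403 mod 539 = 325, so (1403/539) = (325/539)
flip (325/539) -> (539/325): both odd, 325 mod 4 = 1, 539 mod 4 = 3, so the flip contributes +1; sign now +1
(539/325): 539 mod 325 = 214, so (539/325) = (214/325)
factor out 2^1: 214 = 2^1·107; with 325 mod 8 = 5, (2/325) = -1; sign now -1; continue with (107/325)
flip (107/325) -> (325/107): both odd, 107 mod 4 = 3, 325 mod 4 = 1, so the flip contributes +1; sign now -1
(325/107): 325 mod 107 = 4, so (325/107) = (4/107)
factor out 2^2: 4 = 2^2·1; with 107 mod 8 = 3, (2/107) = -1; sign now -1; continue with (1/107)
reached (1/107) = 1, so the symbol is -1

-1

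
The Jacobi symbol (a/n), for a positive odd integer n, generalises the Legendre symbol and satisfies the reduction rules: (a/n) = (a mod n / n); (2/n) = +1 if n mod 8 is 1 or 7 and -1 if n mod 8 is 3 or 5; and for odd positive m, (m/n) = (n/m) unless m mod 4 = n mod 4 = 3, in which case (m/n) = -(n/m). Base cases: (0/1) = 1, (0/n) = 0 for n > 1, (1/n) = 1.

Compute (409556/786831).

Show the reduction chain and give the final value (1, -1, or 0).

409556 = 2^2·102389; (2/786831) = +1 since 786831 mod 8 = 7, so (409556/786831) = (+1)^2·(102389/786831); sign now +1
reciprocity: (102389/786831) = +1·(786831/102389) since 102389 mod 4 = 1, 786831 mod 4 = 3; sign now +1
(786831/102389) = (70108/102389)   [reduce mod 102389]
70108 = 2^2·17527; (2/102389) = -1 since 102389 mod 8 = 5, so (70108/102389) = (-1)^2·(17527/102389); sign now +1
reciprocity: (17527/102389) = +1·(102389/17527) since 17527 mod 4 = 3, 102389 mod 4 = 1; sign now +1
(102389/17527) = (14754/17527)   [reduce mod 17527]
14754 = 2^1·7377; (2/17527) = +1 since 17527 mod 8 = 7, so (14754/17527) = (+1)^1·(7377/17527); sign now +1
reciprocity: (7377/17527) = +1·(17527/7377) since 7377 mod 4 = 1, 17527 mod 4 = 3; sign now +1
(17527/7377) = (2773/7377)   [reduce mod 7377]
reciprocity: (2773/7377) = +1·(7377/2773) since 2773 mod 4 = 1, 7377 mod 4 = 1; sign now +1
(7377/2773) = (1831/2773)   [reduce mod 2773]
reciprocity: (1831/2773) = +1·(2773/1831) since 1831 mod 4 = 3, 2773 mod 4 = 1; sign now +1
(2773/1831) = (942/1831)   [reduce mod 1831]
942 = 2^1·471; (2/1831) = +1 since 1831 mod 8 = 7, so (942/1831) = (+1)^1·(471/1831); sign now +1
reciprocity: (471/1831) = -1·(1831/471) since 471 mod 4 = 3, 1831 mod 4 = 3; sign now -1
(1831/471) = (418/471)   [reduce mod 471]
418 = 2^1·209; (2/471) = +1 since 471 mod 8 = 7, so (418/471) = (+1)^1·(209/471); sign now -1
reciprocity: (209/471) = +1·(471/209) since 209 mod 4 = 1, 471 mod 4 = 3; sign now -1
(471/209) = (53/209)   [reduce mod 209]
reciprocity: (53/209) = +1·(209/53) since 53 mod 4 = 1, 209 mod 4 = 1; sign now -1
(209/53) = (50/53)   [reduce mod 53]
50 = 2^1·25; (2/53) = -1 since 53 mod 8 = 5, so (50/53) = (-1)^1·(25/53); sign now +1
reciprocity: (25/53) = +1·(53/25) since 25 mod 4 = 1, 53 mod 4 = 1; sign now +1
(53/25) = (3/25)   [reduce mod 25]
reciprocity: (3/25) = +1·(25/3) since 3 mod 4 = 3, 25 mod 4 = 1; sign now +1
(25/3) = (1/3)   [reduce mod 3]
(1/3) = 1; final value = sign = +1

1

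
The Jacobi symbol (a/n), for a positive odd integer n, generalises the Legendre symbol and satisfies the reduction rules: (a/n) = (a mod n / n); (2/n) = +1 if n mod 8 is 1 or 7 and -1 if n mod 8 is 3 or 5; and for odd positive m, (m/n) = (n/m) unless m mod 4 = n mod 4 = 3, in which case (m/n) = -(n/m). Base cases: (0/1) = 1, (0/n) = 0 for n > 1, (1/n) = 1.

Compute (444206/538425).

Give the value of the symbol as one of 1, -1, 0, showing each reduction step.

factor out 2^1: 444206 = 2^1·222103; with 538425 mod 8 = 1, (2/538425) = +1; sign now +1; continue with (222103/538425)
flip (222103/538425) -> (538425/222103): both odd, 222103 mod 4 = 3, 538425 mod 4 = 1, so the flip contributes +1; sign now +1
(538425/222103): 538425 mod 222103 = 94219, so (538425/222103) = (94219/222103)
flip (94219/222103) -> (222103/94219): both odd, 94219 mod 4 = 3, 222103 mod 4 = 3, so the flip contributes -1; sign now -1
(222103/94219): 222103 mod 94219 = 33665, so (222103/94219) = (33665/94219)
flip (33665/94219) -> (94219/33665): both odd, 33665 mod 4 = 1, 94219 mod 4 = 3, so the flip contributes +1; sign now -1
(94219/33665): 94219 mod 33665 = 26889, so (94219/33665) = (26889/33665)
flip (26889/33665) -> (33665/26889): both odd, 26889 mod 4 = 1, 33665 mod 4 = 1, so the flip contributes +1; sign now -1
(33665/26889): 33665 mod 26889 = 6776, so (33665/26889) = (6776/26889)
factor out 2^3: 6776 = 2^3·847; with 26889 mod 8 = 1, (2/26889) = +1; sign now -1; continue with (847/26889)
flip (847/26889) -> (26889/847): both odd, 847 mod 4 = 3, 26889 mod 4 = 1, so the flip contributes +1; sign now -1
(26889/847): 26889 mod 847 = 632, so (26889/847) = (632/847)
factor out 2^3: 632 = 2^3·79; with 847 mod 8 = 7, (2/847) = +1; sign now -1; continue with (79/847)
flip (79/847) -> (847/79): both odd, 79 mod 4 = 3, 847 mod 4 = 3, so the flip contributes -1; sign now +1
(847/79): 847 mod 79 = 57, so (847/79) = (57/79)
flip (57/79) -> (79/57): both odd, 57 mod 4 = 1, 79 mod 4 = 3, so the flip contributes +1; sign now +1
(79/57): 79 mod 57 = 22, so (79/57) = (22/57)
factor out 2^1: 22 = 2^1·11; with 57 mod 8 = 1, (2/57) = +1; sign now +1; continue with (11/57)
flip (11/57) -> (57/11): both odd, 11 mod 4 = 3, 57 mod 4 = 1, so the flip contributes +1; sign now +1
(57/11): 57 mod 11 = 2, so (57/11) = (2/11)
factor out 2^1: 2 = 2^1·1; with 11 mod 8 = 3, (2/11) = -1; sign now -1; continue with (1/11)
reached (1/11) = 1, so the symbol is -1

-1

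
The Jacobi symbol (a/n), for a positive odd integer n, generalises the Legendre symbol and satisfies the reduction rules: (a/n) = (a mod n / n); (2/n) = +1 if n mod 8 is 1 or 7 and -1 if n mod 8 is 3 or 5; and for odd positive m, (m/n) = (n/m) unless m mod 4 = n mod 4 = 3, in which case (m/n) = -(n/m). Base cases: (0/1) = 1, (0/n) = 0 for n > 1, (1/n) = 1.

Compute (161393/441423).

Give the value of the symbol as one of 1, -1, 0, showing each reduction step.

1

flip (161393/441423) -> (441423/161393): both odd, 161393 mod 4 = 1, 441423 mod 4 = 3, so the flip contributes +1; sign now +1
(441423/161393): 441423 mod 161393 = 118637, so (441423/161393) = (118637/161393)
flip (118637/161393) -> (161393/118637): both odd, 118637 mod 4 = 1, 161393 mod 4 = 1, so the flip contributes +1; sign now +1
(161393/118637): 161393 mod 118637 = 42756, so (161393/118637) = (42756/118637)
factor out 2^2: 42756 = 2^2·10689; with 118637 mod 8 = 5, (2/118637) = -1; sign now +1; continue with (10689/118637)
flip (10689/118637) -> (118637/10689): both odd, 10689 mod 4 = 1, 118637 mod 4 = 1, so the flip contributes +1; sign now +1
(118637/10689): 118637 mod 10689 = 1058, so (118637/10689) = (1058/10689)
factor out 2^1: 1058 = 2^1·529; with 10689 mod 8 = 1, (2/10689) = +1; sign now +1; continue with (529/10689)
flip (529/10689) -> (10689/529): both odd, 529 mod 4 = 1, 10689 mod 4 = 1, so the flip contributes +1; sign now +1
(10689/529): 10689 mod 529 = 109, so (10689/529) = (109/529)
flip (109/529) -> (529/109): both odd, 109 mod 4 = 1, 529 mod 4 = 1, so the flip contributes +1; sign now +1
(529/109): 529 mod 109 = 93, so (529/109) = (93/109)
flip (93/109) -> (109/93): both odd, 93 mod 4 = 1, 109 mod 4 = 1, so the flip contributes +1; sign now +1
(109/93): 109 mod 93 = 16, so (109/93) = (16/93)
factor out 2^4: 16 = 2^4·1; with 93 mod 8 = 5, (2/93) = -1; sign now +1; continue with (1/93)
reached (1/93) = 1, so the symbol is +1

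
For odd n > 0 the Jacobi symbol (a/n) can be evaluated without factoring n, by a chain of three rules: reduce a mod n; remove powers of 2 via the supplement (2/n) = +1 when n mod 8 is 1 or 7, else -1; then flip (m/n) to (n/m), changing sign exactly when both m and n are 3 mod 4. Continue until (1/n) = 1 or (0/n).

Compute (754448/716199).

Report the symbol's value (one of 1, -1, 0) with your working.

(754448/716199): 754448 mod 716199 = 38249, so (754448/716199) = (38249/716199)
flip (38249/716199) -> (716199/38249): both odd, 38249 mod 4 = 1, 716199 mod 4 = 3, so the flip contributes +1; sign now +1
(716199/38249): 716199 mod 38249 = 27717, so (716199/38249) = (27717/38249)
flip (27717/38249) -> (38249/27717): both odd, 27717 mod 4 = 1, 38249 mod 4 = 1, so the flip contributes +1; sign now +1
(38249/27717): 38249 mod 27717 = 10532, so (38249/27717) = (10532/27717)
factor out 2^2: 10532 = 2^2·2633; with 27717 mod 8 = 5, (2/27717) = -1; sign now +1; continue with (2633/27717)
flip (2633/27717) -> (27717/2633): both odd, 2633 mod 4 = 1, 27717 mod 4 = 1, so the flip contributes +1; sign now +1
(27717/2633): 27717 mod 2633 = 1387, so (27717/2633) = (1387/2633)
flip (1387/2633) -> (2633/1387): both odd, 1387 mod 4 = 3, 2633 mod 4 = 1, so the flip contributes +1; sign now +1
(2633/1387): 2633 mod 1387 = 1246, so (2633/1387) = (1246/1387)
factor out 2^1: 1246 = 2^1·623; with 1387 mod 8 = 3, (2/1387) = -1; sign now -1; continue with (623/1387)
flip (623/1387) -> (1387/623): both odd, 623 mod 4 = 3, 1387 mod 4 = 3, so the flip contributes -1; sign now +1
(1387/623): 1387 mod 623 = 141, so (1387/623) = (141/623)
flip (141/623) -> (623/141): both odd, 141 mod 4 = 1, 623 mod 4 = 3, so the flip contributes +1; sign now +1
(623/141): 623 mod 141 = 59, so (623/141) = (59/141)
flip (59/141) -> (141/59): both odd, 59 mod 4 = 3, 141 mod 4 = 1, so the flip contributes +1; sign now +1
(141/59): 141 mod 59 = 23, so (141/59) = (23/59)
flip (23/59) -> (59/23): both odd, 23 mod 4 = 3, 59 mod 4 = 3, so the flip contributes -1; sign now -1
(59/23): 59 mod 23 = 13, so (59/23) = (13/23)
flip (13/23) -> (23/13): both odd, 13 mod 4 = 1, 23 mod 4 = 3, so the flip contributes +1; sign now -1
(23/13): 23 mod 13 = 10, so (23/13) = (10/13)
factor out 2^1: 10 = 2^1·5; with 13 mod 8 = 5, (2/13) = -1; sign now +1; continue with (5/13)
flip (5/13) -> (13/5): both odd, 5 mod 4 = 1, 13 mod 4 = 1, so the flip contributes +1; sign now +1
(13/5): 13 mod 5 = 3, so (13/5) = (3/5)
flip (3/5) -> (5/3): both odd, 3 mod 4 = 3, 5 mod 4 = 1, so the flip contributes +1; sign now +1
(5/3): 5 mod 3 = 2, so (5/3) = (2/3)
factor out 2^1: 2 = 2^1·1; with 3 mod 8 = 3, (2/3) = -1; sign now -1; continue with (1/3)
reached (1/3) = 1, so the symbol is -1

-1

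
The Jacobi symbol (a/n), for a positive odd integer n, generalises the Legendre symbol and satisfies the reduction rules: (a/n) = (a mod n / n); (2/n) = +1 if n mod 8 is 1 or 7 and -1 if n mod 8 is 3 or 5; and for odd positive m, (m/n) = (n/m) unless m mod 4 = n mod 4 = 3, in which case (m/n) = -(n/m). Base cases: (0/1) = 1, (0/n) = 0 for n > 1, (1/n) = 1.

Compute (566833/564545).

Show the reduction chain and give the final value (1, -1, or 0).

(566833/564545) = (2288/564545)   [reduce mod 564545]
2288 = 2^4·143; (2/564545) = +1 since 564545 mod 8 = 1, so (2288/564545) = (+1)^4·(143/564545); sign now +1
reciprocity: (143/564545) = +1·(564545/143) since 143 mod 4 = 3, 564545 mod 4 = 1; sign now +1
(564545/143) = (124/143)   [reduce mod 143]
124 = 2^2·31; (2/143) = +1 since 143 mod 8 = 7, so (124/143) = (+1)^2·(31/143); sign now +1
reciprocity: (31/143) = -1·(143/31) since 31 mod 4 = 3, 143 mod 4 = 3; sign now -1
(143/31) = (19/31)   [reduce mod 31]
reciprocity: (19/31) = -1·(31/19) since 19 mod 4 = 3, 31 mod 4 = 3; sign now +1
(31/19) = (12/19)   [reduce mod 19]
12 = 2^2·3; (2/19) = -1 since 19 mod 8 = 3, so (12/19) = (-1)^2·(3/19); sign now +1
reciprocity: (3/19) = -1·(19/3) since 3 mod 4 = 3, 19 mod 4 = 3; sign now -1
(19/3) = (1/3)   [reduce mod 3]
(1/3) = 1; final value = sign = -1

-1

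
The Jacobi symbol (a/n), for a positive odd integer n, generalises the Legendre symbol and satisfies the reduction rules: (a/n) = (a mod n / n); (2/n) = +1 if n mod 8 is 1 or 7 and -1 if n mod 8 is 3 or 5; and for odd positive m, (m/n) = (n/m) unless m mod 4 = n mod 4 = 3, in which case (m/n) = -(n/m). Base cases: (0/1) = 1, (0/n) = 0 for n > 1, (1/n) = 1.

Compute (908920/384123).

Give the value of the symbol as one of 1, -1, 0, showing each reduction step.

-1

(908920/384123): 908920 mod 384123 = 140674, so (908920/384123) = (140674/384123)
factor out 2^1: 140674 = 2^1·70337; with 384123 mod 8 = 3, (2/384123) = -1; sign now -1; continue with (70337/384123)
flip (70337/384123) -> (384123/70337): both odd, 70337 mod 4 = 1, 384123 mod 4 = 3, so the flip contributes +1; sign now -1
(384123/70337): 384123 mod 70337 = 32438, so (384123/70337) = (32438/70337)
factor out 2^1: 32438 = 2^1·16219; with 70337 mod 8 = 1, (2/70337) = +1; sign now -1; continue with (16219/70337)
flip (16219/70337) -> (70337/16219): both odd, 16219 mod 4 = 3, 70337 mod 4 = 1, so the flip contributes +1; sign now -1
(70337/16219): 70337 mod 16219 = 5461, so (70337/16219) = (5461/16219)
flip (5461/16219) -> (16219/5461): both odd, 5461 mod 4 = 1, 16219 mod 4 = 3, so the flip contributes +1; sign now -1
(16219/5461): 16219 mod 5461 = 5297, so (16219/5461) = (5297/5461)
flip (5297/5461) -> (5461/5297): both odd, 5297 mod 4 = 1, 5461 mod 4 = 1, so the flip contributes +1; sign now -1
(5461/5297): 5461 mod 5297 = 164, so (5461/5297) = (164/5297)
factor out 2^2: 164 = 2^2·41; with 5297 mod 8 = 1, (2/5297) = +1; sign now -1; continue with (41/5297)
flip (41/5297) -> (5297/41): both odd, 41 mod 4 = 1, 5297 mod 4 = 1, so the flip contributes +1; sign now -1
(5297/41): 5297 mod 41 = 8, so (5297/41) = (8/41)
factor out 2^3: 8 = 2^3·1; with 41 mod 8 = 1, (2/41) = +1; sign now -1; continue with (1/41)
reached (1/41) = 1, so the symbol is -1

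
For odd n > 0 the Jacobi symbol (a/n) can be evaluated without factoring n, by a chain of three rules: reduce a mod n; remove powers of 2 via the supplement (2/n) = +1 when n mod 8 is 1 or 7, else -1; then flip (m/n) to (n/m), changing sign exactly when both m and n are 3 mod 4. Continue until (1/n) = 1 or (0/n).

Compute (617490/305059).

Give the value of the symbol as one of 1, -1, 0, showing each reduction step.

(617490/305059): 617490 mod 305059 = 7372, so (617490/305059) = (7372/305059)
factor out 2^2: 7372 = 2^2·1843; with 305059 mod 8 = 3, (2/305059) = -1; sign now +1; continue with (1843/305059)
flip (1843/305059) -> (305059/1843): both odd, 1843 mod 4 = 3, 305059 mod 4 = 3, so the flip contributes -1; sign now -1
(305059/1843): 305059 mod 1843 = 964, so (305059/1843) = (964/1843)
factor out 2^2: 964 = 2^2·241; with 1843 mod 8 = 3, (2/1843) = -1; sign now -1; continue with (241/1843)
flip (241/1843) -> (1843/241): both odd, 241 mod 4 = 1, 1843 mod 4 = 3, so the flip contributes +1; sign now -1
(1843/241): 1843 mod 241 = 156, so (1843/241) = (156/241)
factor out 2^2: 156 = 2^2·39; with 241 mod 8 = 1, (2/241) = +1; sign now -1; continue with (39/241)
flip (39/241) -> (241/39): both odd, 39 mod 4 = 3, 241 mod 4 = 1, so the flip contributes +1; sign now -1
(241/39): 241 mod 39 = 7, so (241/39) = (7/39)
flip (7/39) -> (39/7): both odd, 7 mod 4 = 3, 39 mod 4 = 3, so the flip contributes -1; sign now +1
(39/7): 39 mod 7 = 4, so (39/7) = (4/7)
factor out 2^2: 4 = 2^2·1; with 7 mod 8 = 7, (2/7) = +1; sign now +1; continue with (1/7)
reached (1/7) = 1, so the symbol is +1

1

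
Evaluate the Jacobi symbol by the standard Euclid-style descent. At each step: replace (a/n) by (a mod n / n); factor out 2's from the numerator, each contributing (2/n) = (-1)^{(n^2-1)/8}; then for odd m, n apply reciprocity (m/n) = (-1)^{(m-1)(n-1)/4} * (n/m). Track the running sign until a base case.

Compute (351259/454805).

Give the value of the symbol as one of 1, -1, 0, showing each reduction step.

-1

reciprocity: (351259/454805) = +1·(454805/351259) since 351259 mod 4 = 3, 454805 mod 4 = 1; sign now +1
(454805/351259) = (103546/351259)   [reduce mod 351259]
103546 = 2^1·51773; (2/351259) = -1 since 351259 mod 8 = 3, so (103546/351259) = (-1)^1·(51773/351259); sign now -1
reciprocity: (51773/351259) = +1·(351259/51773) since 51773 mod 4 = 1, 351259 mod 4 = 3; sign now -1
(351259/51773) = (40621/51773)   [reduce mod 51773]
reciprocity: (40621/51773) = +1·(51773/40621) since 40621 mod 4 = 1, 51773 mod 4 = 1; sign now -1
(51773/40621) = (11152/40621)   [reduce mod 40621]
11152 = 2^4·697; (2/40621) = -1 since 40621 mod 8 = 5, so (11152/40621) = (-1)^4·(697/40621); sign now -1
reciprocity: (697/40621) = +1·(40621/697) since 697 mod 4 = 1, 40621 mod 4 = 1; sign now -1
(40621/697) = (195/697)   [reduce mod 697]
reciprocity: (195/697) = +1·(697/195) since 195 mod 4 = 3, 697 mod 4 = 1; sign now -1
(697/195) = (112/195)   [reduce mod 195]
112 = 2^4·7; (2/195) = -1 since 195 mod 8 = 3, so (112/195) = (-1)^4·(7/195); sign now -1
reciprocity: (7/195) = -1·(195/7) since 7 mod 4 = 3, 195 mod 4 = 3; sign now +1
(195/7) = (6/7)   [reduce mod 7]
6 = 2^1·3; (2/7) = +1 since 7 mod 8 = 7, so (6/7) = (+1)^1·(3/7); sign now +1
reciprocity: (3/7) = -1·(7/3) since 3 mod 4 = 3, 7 mod 4 = 3; sign now -1
(7/3) = (1/3)   [reduce mod 3]
(1/3) = 1; final value = sign = -1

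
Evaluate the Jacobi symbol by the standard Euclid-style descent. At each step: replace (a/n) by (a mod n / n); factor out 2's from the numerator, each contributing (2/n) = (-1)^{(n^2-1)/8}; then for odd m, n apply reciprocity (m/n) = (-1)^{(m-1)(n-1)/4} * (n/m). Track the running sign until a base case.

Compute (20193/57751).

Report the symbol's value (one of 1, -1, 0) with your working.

reciprocity: (20193/57751) = +1·(57751/20193) since 20193 mod 4 = 1, 57751 mod 4 = 3; sign now +1
(57751/20193) = (17365/20193)   [reduce mod 20193]
reciprocity: (17365/20193) = +1·(20193/17365) since 17365 mod 4 = 1, 20193 mod 4 = 1; sign now +1
(20193/17365) = (2828/17365)   [reduce mod 17365]
2828 = 2^2·707; (2/17365) = -1 since 17365 mod 8 = 5, so (2828/17365) = (-1)^2·(707/17365); sign now +1
reciprocity: (707/17365) = +1·(17365/707) since 707 mod 4 = 3, 17365 mod 4 = 1; sign now +1
(17365/707) = (397/707)   [reduce mod 707]
reciprocity: (397/707) = +1·(707/397) since 397 mod 4 = 1, 707 mod 4 = 3; sign now +1
(707/397) = (310/397)   [reduce mod 397]
310 = 2^1·155; (2/397) = -1 since 397 mod 8 = 5, so (310/397) = (-1)^1·(155/397); sign now -1
reciprocity: (155/397) = +1·(397/155) since 155 mod 4 = 3, 397 mod 4 = 1; sign now -1
(397/155) = (87/155)   [reduce mod 155]
reciprocity: (87/155) = -1·(155/87) since 87 mod 4 = 3, 155 mod 4 = 3; sign now +1
(155/87) = (68/87)   [reduce mod 87]
68 = 2^2·17; (2/87) = +1 since 87 mod 8 = 7, so (68/87) = (+1)^2·(17/87); sign now +1
reciprocity: (17/87) = +1·(87/17) since 17 mod 4 = 1, 87 mod 4 = 3; sign now +1
(87/17) = (2/17)   [reduce mod 17]
2 = 2^1·1; (2/17) = +1 since 17 mod 8 = 1, so (2/17) = (+1)^1·(1/17); sign now +1
(1/17) = 1; final value = sign = +1

1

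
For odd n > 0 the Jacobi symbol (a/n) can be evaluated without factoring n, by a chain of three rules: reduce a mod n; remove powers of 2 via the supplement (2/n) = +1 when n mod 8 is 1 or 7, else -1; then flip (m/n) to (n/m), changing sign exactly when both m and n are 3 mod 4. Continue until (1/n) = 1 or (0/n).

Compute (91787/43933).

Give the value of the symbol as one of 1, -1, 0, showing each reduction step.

(91787/43933) = (3921/43933)   [reduce mod 43933]
reciprocity: (3921/43933) = +1·(43933/3921) since 3921 mod 4 = 1, 43933 mod 4 = 1; sign now +1
(43933/3921) = (802/3921)   [reduce mod 3921]
802 = 2^1·401; (2/3921) = +1 since 3921 mod 8 = 1, so (802/3921) = (+1)^1·(401/3921); sign now +1
reciprocity: (401/3921) = +1·(3921/401) since 401 mod 4 = 1, 3921 mod 4 = 1; sign now +1
(3921/401) = (312/401)   [reduce mod 401]
312 = 2^3·39; (2/401) = +1 since 401 mod 8 = 1, so (312/401) = (+1)^3·(39/401); sign now +1
reciprocity: (39/401) = +1·(401/39) since 39 mod 4 = 3, 401 mod 4 = 1; sign now +1
(401/39) = (11/39)   [reduce mod 39]
reciprocity: (11/39) = -1·(39/11) since 11 mod 4 = 3, 39 mod 4 = 3; sign now -1
(39/11) = (6/11)   [reduce mod 11]
6 = 2^1·3; (2/11) = -1 since 11 mod 8 = 3, so (6/11) = (-1)^1·(3/11); sign now +1
reciprocity: (3/11) = -1·(11/3) since 3 mod 4 = 3, 11 mod 4 = 3; sign now -1
(11/3) = (2/3)   [reduce mod 3]
2 = 2^1·1; (2/3) = -1 since 3 mod 8 = 3, so (2/3) = (-1)^1·(1/3); sign now +1
(1/3) = 1; final value = sign = +1

1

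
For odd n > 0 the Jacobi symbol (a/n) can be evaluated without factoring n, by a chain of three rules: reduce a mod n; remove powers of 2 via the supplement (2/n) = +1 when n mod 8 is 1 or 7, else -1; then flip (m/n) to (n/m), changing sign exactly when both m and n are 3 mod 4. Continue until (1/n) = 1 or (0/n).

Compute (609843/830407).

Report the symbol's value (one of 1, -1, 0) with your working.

0

flip (609843/830407) -> (830407/609843): both odd, 609843 mod 4 = 3, 830407 mod 4 = 3, so the flip contributes -1; sign now -1
(830407/609843): 830407 mod 609843 = 220564, so (830407/609843) = (220564/609843)
factor out 2^2: 220564 = 2^2·55141; with 609843 mod 8 = 3, (2/609843) = -1; sign now -1; continue with (55141/609843)
flip (55141/609843) -> (609843/55141): both odd, 55141 mod 4 = 1, 609843 mod 4 = 3, so the flip contributes +1; sign now -1
(609843/55141): 609843 mod 55141 = 3292, so (609843/55141) = (3292/55141)
factor out 2^2: 3292 = 2^2·823; with 55141 mod 8 = 5, (2/55141) = -1; sign now -1; continue with (823/55141)
flip (823/55141) -> (55141/823): both odd, 823 mod 4 = 3, 55141 mod 4 = 1, so the flip contributes +1; sign now -1
(55141/823): 55141 mod 823 = 0, so (55141/823) = (0/823)
reached (0/823); gcd(a, n) > 1, so (0/823) = 0 and the symbol is 0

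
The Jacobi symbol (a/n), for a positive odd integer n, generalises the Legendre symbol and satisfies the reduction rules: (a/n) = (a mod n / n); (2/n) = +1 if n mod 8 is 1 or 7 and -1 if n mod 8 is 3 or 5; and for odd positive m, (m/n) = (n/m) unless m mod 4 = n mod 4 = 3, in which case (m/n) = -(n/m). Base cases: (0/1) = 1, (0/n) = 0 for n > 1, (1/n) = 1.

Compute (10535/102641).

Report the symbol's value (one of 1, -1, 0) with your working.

0

flip (10535/102641) -> (102641/10535): both odd, 10535 mod 4 = 3, 102641 mod 4 = 1, so the flip contributes +1; sign now +1
(102641/10535): 102641 mod 10535 = 7826, so (102641/10535) = (7826/10535)
factor out 2^1: 7826 = 2^1·3913; with 10535 mod 8 = 7, (2/10535) = +1; sign now +1; continue with (3913/10535)
flip (3913/10535) -> (10535/3913): both odd, 3913 mod 4 = 1, 10535 mod 4 = 3, so the flip contributes +1; sign now +1
(10535/3913): 10535 mod 3913 = 2709, so (10535/3913) = (2709/3913)
flip (2709/3913) -> (3913/2709): both odd, 2709 mod 4 = 1, 3913 mod 4 = 1, so the flip contributes +1; sign now +1
(3913/2709): 3913 mod 2709 = 1204, so (3913/2709) = (1204/2709)
factor out 2^2: 1204 = 2^2·301; with 2709 mod 8 = 5, (2/2709) = -1; sign now +1; continue with (301/2709)
flip (301/2709) -> (2709/301): both odd, 301 mod 4 = 1, 2709 mod 4 = 1, so the flip contributes +1; sign now +1
(2709/301): 2709 mod 301 = 0, so (2709/301) = (0/301)
reached (0/301); gcd(a, n) > 1, so (0/301) = 0 and the symbol is 0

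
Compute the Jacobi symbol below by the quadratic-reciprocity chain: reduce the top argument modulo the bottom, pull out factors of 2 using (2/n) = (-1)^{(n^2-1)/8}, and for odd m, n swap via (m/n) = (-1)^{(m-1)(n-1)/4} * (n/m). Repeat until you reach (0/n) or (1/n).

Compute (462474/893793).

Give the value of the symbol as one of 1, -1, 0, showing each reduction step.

0

factor out 2^1: 462474 = 2^1·231237; with 893793 mod 8 = 1, (2/893793) = +1; sign now +1; continue with (231237/893793)
flip (231237/893793) -> (893793/231237): both odd, 231237 mod 4 = 1, 893793 mod 4 = 1, so the flip contributes +1; sign now +1
(893793/231237): 893793 mod 231237 = 200082, so (893793/231237) = (200082/231237)
factor out 2^1: 200082 = 2^1·100041; with 231237 mod 8 = 5, (2/231237) = -1; sign now -1; continue with (100041/231237)
flip (100041/231237) -> (231237/100041): both odd, 100041 mod 4 = 1, 231237 mod 4 = 1, so the flip contributes +1; sign now -1
(231237/100041): 231237 mod 100041 = 31155, so (231237/100041) = (31155/100041)
flip (31155/100041) -> (100041/31155): both odd, 31155 mod 4 = 3, 100041 mod 4 = 1, so the flip contributes +1; sign now -1
(100041/31155): 100041 mod 31155 = 6576, so (100041/31155) = (6576/31155)
factor out 2^4: 6576 = 2^4·411; with 31155 mod 8 = 3, (2/31155) = -1; sign now -1; continue with (411/31155)
flip (411/31155) -> (31155/411): both odd, 411 mod 4 = 3, 31155 mod 4 = 3, so the flip contributes -1; sign now +1
(31155/411): 31155 mod 411 = 330, so (31155/411) = (330/411)
factor out 2^1: 330 = 2^1·165; with 411 mod 8 = 3, (2/411) = -1; sign now -1; continue with (165/411)
flip (165/411) -> (411/165): both odd, 165 mod 4 = 1, 411 mod 4 = 3, so the flip contributes +1; sign now -1
(411/165): 411 mod 165 = 81, so (411/165) = (81/165)
flip (81/165) -> (165/81): both odd, 81 mod 4 = 1, 165 mod 4 = 1, so the flip contributes +1; sign now -1
(165/81): 165 mod 81 = 3, so (165/81) = (3/81)
flip (3/81) -> (81/3): both odd, 3 mod 4 = 3, 81 mod 4 = 1, so the flip contributes +1; sign now -1
(81/3): 81 mod 3 = 0, so (81/3) = (0/3)
reached (0/3); gcd(a, n) > 1, so (0/3) = 0 and the symbol is 0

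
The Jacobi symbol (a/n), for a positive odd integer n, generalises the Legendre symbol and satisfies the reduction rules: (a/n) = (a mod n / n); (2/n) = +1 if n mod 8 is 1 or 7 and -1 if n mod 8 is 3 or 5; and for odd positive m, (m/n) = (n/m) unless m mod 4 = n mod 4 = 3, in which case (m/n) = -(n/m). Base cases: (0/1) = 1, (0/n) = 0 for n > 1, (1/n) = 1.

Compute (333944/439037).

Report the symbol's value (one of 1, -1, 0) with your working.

-1

333944 = 2^3·41743; (2/439037) = -1 since 439037 mod 8 = 5, so (333944/439037) = (-1)^3·(41743/439037); sign now -1
reciprocity: (41743/439037) = +1·(439037/41743) since 41743 mod 4 = 3, 439037 mod 4 = 1; sign now -1
(439037/41743) = (21607/41743)   [reduce mod 41743]
reciprocity: (21607/41743) = -1·(41743/21607) since 21607 mod 4 = 3, 41743 mod 4 = 3; sign now +1
(41743/21607) = (20136/21607)   [reduce mod 21607]
20136 = 2^3·2517; (2/21607) = +1 since 21607 mod 8 = 7, so (20136/21607) = (+1)^3·(2517/21607); sign now +1
reciprocity: (2517/21607) = +1·(21607/2517) since 2517 mod 4 = 1, 21607 mod 4 = 3; sign now +1
(21607/2517) = (1471/2517)   [reduce mod 2517]
reciprocity: (1471/2517) = +1·(2517/1471) since 1471 mod 4 = 3, 2517 mod 4 = 1; sign now +1
(2517/1471) = (1046/1471)   [reduce mod 1471]
1046 = 2^1·523; (2/1471) = +1 since 1471 mod 8 = 7, so (1046/1471) = (+1)^1·(523/1471); sign now +1
reciprocity: (523/1471) = -1·(1471/523) since 523 mod 4 = 3, 1471 mod 4 = 3; sign now -1
(1471/523) = (425/523)   [reduce mod 523]
reciprocity: (425/523) = +1·(523/425) since 425 mod 4 = 1, 523 mod 4 = 3; sign now -1
(523/425) = (98/425)   [reduce mod 425]
98 = 2^1·49; (2/425) = +1 since 425 mod 8 = 1, so (98/425) = (+1)^1·(49/425); sign now -1
reciprocity: (49/425) = +1·(425/49) since 49 mod 4 = 1, 425 mod 4 = 1; sign now -1
(425/49) = (33/49)   [reduce mod 49]
reciprocity: (33/49) = +1·(49/33) since 33 mod 4 = 1, 49 mod 4 = 1; sign now -1
(49/33) = (16/33)   [reduce mod 33]
16 = 2^4·1; (2/33) = +1 since 33 mod 8 = 1, so (16/33) = (+1)^4·(1/33); sign now -1
(1/33) = 1; final value = sign = -1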